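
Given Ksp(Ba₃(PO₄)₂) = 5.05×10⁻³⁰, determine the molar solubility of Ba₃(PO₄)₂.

5.42×10⁻⁷ M

Ba₃(PO₄)₂(s) ⇌ 3 Ba²⁺(aq) + 2 PO₄³⁻(aq)
If s mol/L of Ba₃(PO₄)₂ dissolves, [Ba²⁺] = 3s and [PO₄³⁻] = 2s.
Ksp = [Ba²⁺]^3[PO₄³⁻]^2 = (3s)^3 · (2s)^2 = 108s^5
108s^5 = 5.05×10⁻³⁰  ⇒  s^5 = 4.68×10⁻³²
s = 5.42×10⁻⁷ mol/L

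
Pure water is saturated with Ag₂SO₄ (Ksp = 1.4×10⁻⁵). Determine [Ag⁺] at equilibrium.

3.0×10⁻² M

Ag₂SO₄(s) ⇌ 2 Ag⁺(aq) + SO₄²⁻(aq)
Let s be the molar solubility. Then [Ag⁺] = 2s and [SO₄²⁻] = s.
Ksp = [Ag⁺]^2[SO₄²⁻] = (2s)^2 · s = 4s^3 = 1.4×10⁻⁵
s = 1.5×10⁻² mol/L
[Ag⁺] = 2s = 3.0×10⁻² mol/L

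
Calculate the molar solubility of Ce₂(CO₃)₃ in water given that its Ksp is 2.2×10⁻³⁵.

Ce₂(CO₃)₃(s) ⇌ 2 Ce³⁺(aq) + 3 CO₃²⁻(aq)
Call the molar solubility s, so that [Ce³⁺] = 2s and [CO₃²⁻] = 3s.
Ksp = [Ce³⁺]^2[CO₃²⁻]^3 = (2s)^2 · (3s)^3 = 108s^5
108s^5 = 2.2×10⁻³⁵  ⇒  s^5 = 2.0×10⁻³⁷
s = (2.0×10⁻³⁷)^(1/5) = 4.6×10⁻⁸ M

4.6×10⁻⁸ M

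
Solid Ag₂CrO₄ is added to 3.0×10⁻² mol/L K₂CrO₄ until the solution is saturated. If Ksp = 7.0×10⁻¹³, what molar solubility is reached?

Ag₂CrO₄(s) ⇌ 2 Ag⁺(aq) + CrO₄²⁻(aq)
With CrO₄²⁻ already at 3.0×10⁻² mol/L and s small, take [CrO₄²⁻] ≈ 3.0×10⁻² mol/L and [Ag⁺] = 2s.
Ksp = [Ag⁺]^2[CrO₄²⁻] = (2s)^2(3.0×10⁻²)
(2s)^2 = 7.0×10⁻¹³ / (3.0×10⁻²) = 2.3×10⁻¹¹
s = 2.4×10⁻⁶ mol/L

2.4×10⁻⁶ M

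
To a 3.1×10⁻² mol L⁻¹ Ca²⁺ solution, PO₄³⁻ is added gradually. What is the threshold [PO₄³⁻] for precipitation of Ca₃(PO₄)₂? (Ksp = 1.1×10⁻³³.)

6.1×10⁻¹⁵ M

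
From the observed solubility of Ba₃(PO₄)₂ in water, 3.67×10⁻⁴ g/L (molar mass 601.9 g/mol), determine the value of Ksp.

Ksp = 9.10×10⁻³⁰

Convert to molarity: s = 3.67×10⁻⁴ / 601.9 = 6.0974×10⁻⁷ mol/L
Ba₃(PO₄)₂(s) ⇌ 3 Ba²⁺(aq) + 2 PO₄³⁻(aq)
Let s be the molar solubility. Then [Ba²⁺] = 3s and [PO₄³⁻] = 2s.
Ksp = [Ba²⁺]^3[PO₄³⁻]^2 = (3s)^3 · (2s)^2 = 108s^5
Ksp = 108 × (6.0974×10⁻⁷)^5 = 9.10×10⁻³⁰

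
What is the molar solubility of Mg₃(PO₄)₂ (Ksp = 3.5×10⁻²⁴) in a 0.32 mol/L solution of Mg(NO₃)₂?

5.2×10⁻¹² M

Mg₃(PO₄)₂(s) ⇌ 3 Mg²⁺(aq) + 2 PO₄³⁻(aq)
The solution already contains Mg²⁺ at 0.32 mol/L. Let s be the molar solubility of Mg₃(PO₄)₂.
[Mg²⁺] ≈ 0.32 mol/L (common ion dominates); [PO₄³⁻] = 2s.
Ksp = [Mg²⁺]^3[PO₄³⁻]^2 = (0.32)^3(2s)^2
(2s)^2 = 3.5×10⁻²⁴ / (0.32)^3 = 1.1×10⁻²²
s = 5.2×10⁻¹² mol/L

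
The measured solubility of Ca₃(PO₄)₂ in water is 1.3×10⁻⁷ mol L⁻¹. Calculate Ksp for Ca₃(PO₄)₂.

Ca₃(PO₄)₂(s) ⇌ 3 Ca²⁺(aq) + 2 PO₄³⁻(aq)
Call the molar solubility s, so that [Ca²⁺] = 3s and [PO₄³⁻] = 2s.
Ksp = [Ca²⁺]^3[PO₄³⁻]^2 = (3s)^3 · (2s)^2 = 108s^5
Ksp = 108 × (1.3×10⁻⁷)^5 = 4.0×10⁻³³

Ksp = 4.0×10⁻³³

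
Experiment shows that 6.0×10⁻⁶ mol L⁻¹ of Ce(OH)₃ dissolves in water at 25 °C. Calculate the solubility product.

Ce(OH)₃(s) ⇌ Ce³⁺(aq) + 3 OH⁻(aq)
Let s be the molar solubility. Then [Ce³⁺] = s and [OH⁻] = 3s.
Ksp = [Ce³⁺][OH⁻]^3 = s · (3s)^3 = 27s^4
Ksp = 27 × (6.0×10⁻⁶)^4 = 3.5×10⁻²⁰

Ksp = 3.5×10⁻²⁰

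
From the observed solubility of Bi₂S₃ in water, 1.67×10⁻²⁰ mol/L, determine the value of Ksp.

Ksp = 1.40×10⁻⁹⁷

Bi₂S₃(s) ⇌ 2 Bi³⁺(aq) + 3 S²⁻(aq)
If s mol/L of Bi₂S₃ dissolves, [Bi³⁺] = 2s and [S²⁻] = 3s.
Ksp = [Bi³⁺]^2[S²⁻]^3 = (2s)^2 · (3s)^3 = 108s^5
Ksp = 108 × (1.67×10⁻²⁰)^5 = 1.40×10⁻⁹⁷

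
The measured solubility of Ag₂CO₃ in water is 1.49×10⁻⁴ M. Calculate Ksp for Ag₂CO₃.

Ksp = 1.32×10⁻¹¹

Ag₂CO₃(s) ⇌ 2 Ag⁺(aq) + CO₃²⁻(aq)
If s mol/L of Ag₂CO₃ dissolves, [Ag⁺] = 2s and [CO₃²⁻] = s.
Ksp = [Ag⁺]^2[CO₃²⁻] = (2s)^2 · s = 4s^3
Ksp = 4 × (1.49×10⁻⁴)^3 = 1.32×10⁻¹¹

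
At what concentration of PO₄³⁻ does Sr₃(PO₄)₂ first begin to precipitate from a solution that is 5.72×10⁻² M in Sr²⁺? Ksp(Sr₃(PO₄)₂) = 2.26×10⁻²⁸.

Precipitation begins when Q = Ksp.
Sr₃(PO₄)₂(s) ⇌ 3 Sr²⁺(aq) + 2 PO₄³⁻(aq)
Ksp = [Sr²⁺]^3[PO₄³⁻]^2 = [PO₄³⁻]^2(5.72×10⁻²)^3
[PO₄³⁻]^2 = 2.26×10⁻²⁸ / (5.72×10⁻²)^3 = 1.21×10⁻²⁴
[PO₄³⁻] = 1.10×10⁻¹² M

1.10×10⁻¹² M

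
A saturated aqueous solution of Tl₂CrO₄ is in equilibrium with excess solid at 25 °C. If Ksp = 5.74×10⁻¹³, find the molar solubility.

5.24×10⁻⁵ M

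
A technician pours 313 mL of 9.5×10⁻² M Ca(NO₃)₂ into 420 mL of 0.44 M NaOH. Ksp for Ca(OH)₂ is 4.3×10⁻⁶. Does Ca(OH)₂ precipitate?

Yes

The combined volume is 733 mL.
[Ca²⁺] = (9.5×10⁻²)(313)/733 = 4.1×10⁻² M
[OH⁻] = (0.44)(420)/733 = 0.25 M
Q = [Ca²⁺][OH⁻]^2 = 2.6×10⁻³
Q = 2.6×10⁻³ > Ksp = 4.3×10⁻⁶, so the solution is supersaturated and Ca(OH)₂ precipitates.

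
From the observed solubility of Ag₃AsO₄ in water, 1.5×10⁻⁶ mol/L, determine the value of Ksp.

Ag₃AsO₄(s) ⇌ 3 Ag⁺(aq) + AsO₄³⁻(aq)
For each mole of Ag₃AsO₄ that dissolves per liter, [Ag⁺] = 3s and [AsO₄³⁻] = s; let s denote this solubility.
Ksp = [Ag⁺]^3[AsO₄³⁻] = (3s)^3 · s = 27s^4
Ksp = 27 × (1.5×10⁻⁶)^4 = 1.4×10⁻²²

Ksp = 1.4×10⁻²²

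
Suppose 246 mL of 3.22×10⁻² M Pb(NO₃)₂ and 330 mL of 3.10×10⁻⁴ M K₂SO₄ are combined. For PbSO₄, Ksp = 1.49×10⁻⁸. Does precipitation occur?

The combined volume is 576 mL.
[Pb²⁺] = (3.22×10⁻²)(246)/576 = 1.38×10⁻² M
[SO₄²⁻] = (3.10×10⁻⁴)(330)/576 = 1.78×10⁻⁴ M
Q = [Pb²⁺][SO₄²⁻] = 2.44×10⁻⁶
Since Q (2.44×10⁻⁶) exceeds Ksp (1.49×10⁻⁸), PbSO₄ will precipitate.

Yes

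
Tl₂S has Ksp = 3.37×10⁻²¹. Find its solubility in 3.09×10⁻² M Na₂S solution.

1.65×10⁻¹⁰ M

Tl₂S(s) ⇌ 2 Tl⁺(aq) + S²⁻(aq)
With S²⁻ already at 3.09×10⁻² M and s small, take [S²⁻] ≈ 3.09×10⁻² M and [Tl⁺] = 2s.
Ksp = [Tl⁺]^2[S²⁻] = (2s)^2(3.09×10⁻²)
(2s)^2 = 3.37×10⁻²¹ / (3.09×10⁻²) = 1.09×10⁻¹⁹
s = 1.65×10⁻¹⁰ M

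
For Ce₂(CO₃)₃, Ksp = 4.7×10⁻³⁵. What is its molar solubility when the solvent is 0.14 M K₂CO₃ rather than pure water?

6.5×10⁻¹⁷ M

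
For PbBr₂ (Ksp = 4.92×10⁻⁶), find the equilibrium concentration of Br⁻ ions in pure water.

PbBr₂(s) ⇌ Pb²⁺(aq) + 2 Br⁻(aq)
With molar solubility s: [Pb²⁺] = s, [Br⁻] = 2s.
Ksp = [Pb²⁺][Br⁻]^2 = s · (2s)^2 = 4s^3 = 4.92×10⁻⁶
s = 1.07×10⁻² mol L⁻¹
[Br⁻] = 2s = 2.14×10⁻² mol L⁻¹

2.14×10⁻² M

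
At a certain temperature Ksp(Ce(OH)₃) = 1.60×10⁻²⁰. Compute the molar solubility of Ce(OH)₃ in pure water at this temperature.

Ce(OH)₃(s) ⇌ Ce³⁺(aq) + 3 OH⁻(aq)
For each mole of Ce(OH)₃ that dissolves per liter, [Ce³⁺] = s and [OH⁻] = 3s; let s denote this solubility.
Ksp = [Ce³⁺][OH⁻]^3 = s · (3s)^3 = 27s^4
27s^4 = 1.60×10⁻²⁰  ⇒  s^4 = 5.93×10⁻²²
Taking the 4th root, s = 4.93×10⁻⁶ mol/L.

4.93×10⁻⁶ M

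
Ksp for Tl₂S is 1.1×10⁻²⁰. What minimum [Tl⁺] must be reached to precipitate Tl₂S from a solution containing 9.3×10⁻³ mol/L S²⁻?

A salt starts to precipitate once the ion product Q reaches its Ksp.
Tl₂S(s) ⇌ 2 Tl⁺(aq) + S²⁻(aq)
Ksp = [Tl⁺]^2[S²⁻] = [Tl⁺]^2(9.3×10⁻³)
[Tl⁺]^2 = 1.1×10⁻²⁰ / (9.3×10⁻³) = 1.2×10⁻¹⁸
[Tl⁺] = 1.1×10⁻⁹ mol/L

1.1×10⁻⁹ M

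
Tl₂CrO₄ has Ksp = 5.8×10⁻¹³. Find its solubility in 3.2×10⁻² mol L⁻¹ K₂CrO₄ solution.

Tl₂CrO₄(s) ⇌ 2 Tl⁺(aq) + CrO₄²⁻(aq)
The solution already contains CrO₄²⁻ at 3.2×10⁻² mol L⁻¹. Let s be the molar solubility of Tl₂CrO₄.
[CrO₄²⁻] ≈ 3.2×10⁻² mol L⁻¹ (common ion dominates); [Tl⁺] = 2s.
Ksp = [Tl⁺]^2[CrO₄²⁻] = (2s)^2(3.2×10⁻²)
(2s)^2 = 5.8×10⁻¹³ / (3.2×10⁻²) = 1.8×10⁻¹¹
s = 2.1×10⁻⁶ mol L⁻¹

2.1×10⁻⁶ M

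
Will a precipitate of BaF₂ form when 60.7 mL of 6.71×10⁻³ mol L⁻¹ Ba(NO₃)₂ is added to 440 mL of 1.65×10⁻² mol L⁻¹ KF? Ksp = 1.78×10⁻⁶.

No

Total volume after mixing = 60.7 + 440 = 500.7 mL.
[Ba²⁺] = (6.71×10⁻³)(60.7)/500.7 = 8.13×10⁻⁴ mol L⁻¹
[F⁻] = (1.65×10⁻²)(440)/500.7 = 1.45×10⁻² mol L⁻¹
Q = [Ba²⁺][F⁻]^2 = 1.71×10⁻⁷
Q < Ksp (1.71×10⁻⁷ vs 1.78×10⁻⁶); the solution remains unsaturated and no precipitate forms.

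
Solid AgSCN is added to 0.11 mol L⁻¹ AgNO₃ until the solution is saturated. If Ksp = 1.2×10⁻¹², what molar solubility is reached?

AgSCN(s) ⇌ Ag⁺(aq) + SCN⁻(aq)
With Ag⁺ already at 0.11 mol L⁻¹ and s small, take [Ag⁺] ≈ 0.11 mol L⁻¹ and [SCN⁻] = s.
Ksp = [Ag⁺][SCN⁻] = (0.11)s
s = 1.2×10⁻¹² / (0.11) = 1.1×10⁻¹¹
s = 1.1×10⁻¹¹ mol L⁻¹

1.1×10⁻¹¹ M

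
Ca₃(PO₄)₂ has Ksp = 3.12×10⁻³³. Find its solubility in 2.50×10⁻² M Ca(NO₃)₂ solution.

7.07×10⁻¹⁵ M

Ca₃(PO₄)₂(s) ⇌ 3 Ca²⁺(aq) + 2 PO₄³⁻(aq)
Let s be the solubility of Ca₃(PO₄)₂ here. The common ion gives [Ca²⁺] ≈ 2.50×10⁻² M, and [PO₄³⁻] = 2s.
Ksp = [Ca²⁺]^3[PO₄³⁻]^2 = (2.50×10⁻²)^3(2s)^2
(2s)^2 = 3.12×10⁻³³ / (2.50×10⁻²)^3 = 2.00×10⁻²⁸
s = 7.07×10⁻¹⁵ M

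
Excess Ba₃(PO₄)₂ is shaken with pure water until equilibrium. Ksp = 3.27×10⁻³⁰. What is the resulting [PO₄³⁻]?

9.94×10⁻⁷ M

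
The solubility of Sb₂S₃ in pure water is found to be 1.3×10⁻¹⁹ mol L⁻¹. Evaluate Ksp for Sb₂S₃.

Sb₂S₃(s) ⇌ 2 Sb³⁺(aq) + 3 S²⁻(aq)
Call the molar solubility s, so that [Sb³⁺] = 2s and [S²⁻] = 3s.
Ksp = [Sb³⁺]^2[S²⁻]^3 = (2s)^2 · (3s)^3 = 108s^5
Ksp = 108 × (1.3×10⁻¹⁹)^5 = 4.0×10⁻⁹³

Ksp = 4.0×10⁻⁹³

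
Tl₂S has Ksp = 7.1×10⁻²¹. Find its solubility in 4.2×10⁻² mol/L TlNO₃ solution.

Tl₂S(s) ⇌ 2 Tl⁺(aq) + S²⁻(aq)
Let s be the solubility of Tl₂S here. The common ion gives [Tl⁺] ≈ 4.2×10⁻² mol/L, and [S²⁻] = s.
Ksp = [Tl⁺]^2[S²⁻] = (4.2×10⁻²)^2s
s = 7.1×10⁻²¹ / (4.2×10⁻²)^2 = 4.0×10⁻¹⁸
s = 4.0×10⁻¹⁸ mol/L

4.0×10⁻¹⁸ M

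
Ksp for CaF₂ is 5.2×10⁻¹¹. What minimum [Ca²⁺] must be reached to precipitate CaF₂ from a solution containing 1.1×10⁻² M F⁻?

4.3×10⁻⁷ M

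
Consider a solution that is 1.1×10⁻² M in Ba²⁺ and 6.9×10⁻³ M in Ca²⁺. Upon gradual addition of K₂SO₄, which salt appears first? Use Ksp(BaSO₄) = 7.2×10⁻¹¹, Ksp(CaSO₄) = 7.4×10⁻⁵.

BaSO₄

Each salt precipitates once Q = Ksp for that salt.
For BaSO₄: [SO₄²⁻] = (Ksp/[Ba²⁺]) = 6.5×10⁻⁹ M
For CaSO₄: [SO₄²⁻] = (Ksp/[Ca²⁺]) = 1.1×10⁻² M
The smaller threshold [SO₄²⁻] is reached first, so BaSO₄ precipitates first.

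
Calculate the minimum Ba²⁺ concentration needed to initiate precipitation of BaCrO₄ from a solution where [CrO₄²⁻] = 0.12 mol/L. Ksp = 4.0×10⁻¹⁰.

3.3×10⁻⁹ M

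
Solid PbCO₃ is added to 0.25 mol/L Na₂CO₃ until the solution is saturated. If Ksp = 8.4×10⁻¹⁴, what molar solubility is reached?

PbCO₃(s) ⇌ Pb²⁺(aq) + CO₃²⁻(aq)
The solution already contains CO₃²⁻ at 0.25 mol/L. Let s be the molar solubility of PbCO₃.
[CO₃²⁻] ≈ 0.25 mol/L (common ion dominates); [Pb²⁺] = s.
Ksp = [Pb²⁺][CO₃²⁻] = s(0.25)
s = 8.4×10⁻¹⁴ / (0.25) = 3.4×10⁻¹³
s = 3.4×10⁻¹³ mol/L

3.4×10⁻¹³ M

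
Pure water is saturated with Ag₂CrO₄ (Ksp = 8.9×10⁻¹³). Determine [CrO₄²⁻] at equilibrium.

6.1×10⁻⁵ M

Ag₂CrO₄(s) ⇌ 2 Ag⁺(aq) + CrO₄²⁻(aq)
Let s be the molar solubility. Then [Ag⁺] = 2s and [CrO₄²⁻] = s.
Ksp = [Ag⁺]^2[CrO₄²⁻] = (2s)^2 · s = 4s^3 = 8.9×10⁻¹³
s = 6.1×10⁻⁵ M
[CrO₄²⁻] = s = 6.1×10⁻⁵ M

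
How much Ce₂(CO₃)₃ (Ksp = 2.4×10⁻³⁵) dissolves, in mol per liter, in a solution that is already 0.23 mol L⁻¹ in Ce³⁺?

Ce₂(CO₃)₃(s) ⇌ 2 Ce³⁺(aq) + 3 CO₃²⁻(aq)
With Ce³⁺ already at 0.23 mol L⁻¹ and s small, take [Ce³⁺] ≈ 0.23 mol L⁻¹ and [CO₃²⁻] = 3s.
Ksp = [Ce³⁺]^2[CO₃²⁻]^3 = (0.23)^2(3s)^3
(3s)^3 = 2.4×10⁻³⁵ / (0.23)^2 = 4.5×10⁻³⁴
s = 2.6×10⁻¹² mol L⁻¹

2.6×10⁻¹² M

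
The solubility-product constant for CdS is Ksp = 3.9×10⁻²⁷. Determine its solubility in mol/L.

CdS(s) ⇌ Cd²⁺(aq) + S²⁻(aq)
If s mol/L of CdS dissolves, [Cd²⁺] = s and [S²⁻] = s.
Ksp = [Cd²⁺][S²⁻] = s · s = s^2
s^2 = 3.9×10⁻²⁷
Taking the 2nd root, s = 6.2×10⁻¹⁴ mol L⁻¹.

6.2×10⁻¹⁴ M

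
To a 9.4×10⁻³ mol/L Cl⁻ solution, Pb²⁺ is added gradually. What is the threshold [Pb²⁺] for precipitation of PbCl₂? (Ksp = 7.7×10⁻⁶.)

The threshold for precipitation is Q = Ksp.
PbCl₂(s) ⇌ Pb²⁺(aq) + 2 Cl⁻(aq)
Ksp = [Pb²⁺][Cl⁻]^2 = [Pb²⁺](9.4×10⁻³)^2
[Pb²⁺] = 7.7×10⁻⁶ / (9.4×10⁻³)^2 = 8.7×10⁻²
[Pb²⁺] = 8.7×10⁻² mol/L

8.7×10⁻² M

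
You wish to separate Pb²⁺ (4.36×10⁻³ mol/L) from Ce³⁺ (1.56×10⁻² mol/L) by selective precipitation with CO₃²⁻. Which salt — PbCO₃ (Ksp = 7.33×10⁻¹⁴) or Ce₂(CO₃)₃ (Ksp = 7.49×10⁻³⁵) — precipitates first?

A salt starts to precipitate once the ion product Q reaches its Ksp.
For PbCO₃: [CO₃²⁻] = (Ksp/[Pb²⁺]) = 1.68×10⁻¹¹ mol/L
For Ce₂(CO₃)₃: [CO₃²⁻] = (Ksp/[Ce³⁺]^2)^(1/3) = 6.75×10⁻¹¹ mol/L
PbCO₃ requires the lower [CO₃²⁻], so it precipitates first.

PbCO₃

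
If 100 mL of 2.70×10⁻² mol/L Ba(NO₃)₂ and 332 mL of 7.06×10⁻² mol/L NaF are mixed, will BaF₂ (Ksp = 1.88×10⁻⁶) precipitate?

Yes

The combined volume is 432 mL.
[Ba²⁺] = (2.70×10⁻²)(100)/432 = 6.25×10⁻³ mol/L
[F⁻] = (7.06×10⁻²)(332)/432 = 5.43×10⁻² mol/L
Q = [Ba²⁺][F⁻]^2 = 1.84×10⁻⁵
Since Q (1.84×10⁻⁵) exceeds Ksp (1.88×10⁻⁶), BaF₂ will precipitate.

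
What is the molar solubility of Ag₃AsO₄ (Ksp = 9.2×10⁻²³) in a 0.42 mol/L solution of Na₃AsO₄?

Ag₃AsO₄(s) ⇌ 3 Ag⁺(aq) + AsO₄³⁻(aq)
Let s be the solubility of Ag₃AsO₄ here. The common ion gives [AsO₄³⁻] ≈ 0.42 mol/L, and [Ag⁺] = 3s.
Ksp = [Ag⁺]^3[AsO₄³⁻] = (3s)^3(0.42)
(3s)^3 = 9.2×10⁻²³ / (0.42) = 2.2×10⁻²²
s = 2.0×10⁻⁸ mol/L

2.0×10⁻⁸ M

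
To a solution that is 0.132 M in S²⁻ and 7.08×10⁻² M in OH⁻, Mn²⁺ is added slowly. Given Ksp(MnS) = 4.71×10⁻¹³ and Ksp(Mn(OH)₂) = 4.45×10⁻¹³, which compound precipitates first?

Precipitation begins when Q = Ksp.
For MnS: [Mn²⁺] = (Ksp/[S²⁻]) = 3.57×10⁻¹² M
For Mn(OH)₂: [Mn²⁺] = (Ksp/[OH⁻]^2) = 8.88×10⁻¹¹ M
Since MnS needs less Mn²⁺ to reach saturation, it precipitates first.

MnS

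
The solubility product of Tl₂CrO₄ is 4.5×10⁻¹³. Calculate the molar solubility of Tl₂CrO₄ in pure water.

4.8×10⁻⁵ M

Tl₂CrO₄(s) ⇌ 2 Tl⁺(aq) + CrO₄²⁻(aq)
Let s be the molar solubility. Then [Tl⁺] = 2s and [CrO₄²⁻] = s.
Ksp = [Tl⁺]^2[CrO₄²⁻] = (2s)^2 · s = 4s^3
4s^3 = 4.5×10⁻¹³  ⇒  s^3 = 1.1×10⁻¹³
s = (1.1×10⁻¹³)^(1/3) = 4.8×10⁻⁵ mol L⁻¹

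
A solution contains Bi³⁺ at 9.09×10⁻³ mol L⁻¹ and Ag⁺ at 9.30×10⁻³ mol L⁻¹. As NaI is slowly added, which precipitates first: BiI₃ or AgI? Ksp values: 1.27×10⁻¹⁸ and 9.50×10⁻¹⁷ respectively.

Precipitation begins when Q = Ksp.
For BiI₃: [I⁻] = (Ksp/[Bi³⁺])^(1/3) = 5.19×10⁻⁶ mol L⁻¹
For AgI: [I⁻] = (Ksp/[Ag⁺]) = 1.02×10⁻¹⁴ mol L⁻¹
AgI requires the lower [I⁻], so it precipitates first.

AgI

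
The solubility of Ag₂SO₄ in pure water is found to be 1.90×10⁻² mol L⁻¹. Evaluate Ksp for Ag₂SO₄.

Ksp = 2.74×10⁻⁵

Ag₂SO₄(s) ⇌ 2 Ag⁺(aq) + SO₄²⁻(aq)
With molar solubility s: [Ag⁺] = 2s, [SO₄²⁻] = s.
Ksp = [Ag⁺]^2[SO₄²⁻] = (2s)^2 · s = 4s^3
Ksp = 4 × (1.90×10⁻²)^3 = 2.74×10⁻⁵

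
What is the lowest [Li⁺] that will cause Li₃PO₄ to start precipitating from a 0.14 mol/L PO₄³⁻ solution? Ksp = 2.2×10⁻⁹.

The threshold for precipitation is Q = Ksp.
Li₃PO₄(s) ⇌ 3 Li⁺(aq) + PO₄³⁻(aq)
Ksp = [Li⁺]^3[PO₄³⁻] = [Li⁺]^3(0.14)
[Li⁺]^3 = 2.2×10⁻⁹ / (0.14) = 1.6×10⁻⁸
[Li⁺] = 2.5×10⁻³ mol/L

2.5×10⁻³ M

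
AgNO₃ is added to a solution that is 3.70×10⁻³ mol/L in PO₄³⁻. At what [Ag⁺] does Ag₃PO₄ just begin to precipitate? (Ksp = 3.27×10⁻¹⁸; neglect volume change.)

9.60×10⁻⁶ M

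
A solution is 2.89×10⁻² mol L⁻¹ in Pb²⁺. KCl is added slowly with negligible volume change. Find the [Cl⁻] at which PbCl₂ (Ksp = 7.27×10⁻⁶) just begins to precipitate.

A salt starts to precipitate once the ion product Q reaches its Ksp.
PbCl₂(s) ⇌ Pb²⁺(aq) + 2 Cl⁻(aq)
Ksp = [Pb²⁺][Cl⁻]^2 = [Cl⁻]^2(2.89×10⁻²)
[Cl⁻]^2 = 7.27×10⁻⁶ / (2.89×10⁻²) = 2.52×10⁻⁴
[Cl⁻] = 1.59×10⁻² mol L⁻¹

1.59×10⁻² M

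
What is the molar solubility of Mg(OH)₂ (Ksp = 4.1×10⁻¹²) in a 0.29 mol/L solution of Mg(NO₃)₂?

Mg(OH)₂(s) ⇌ Mg²⁺(aq) + 2 OH⁻(aq)
Let s be the solubility of Mg(OH)₂ here. The common ion gives [Mg²⁺] ≈ 0.29 mol/L, and [OH⁻] = 2s.
Ksp = [Mg²⁺][OH⁻]^2 = (0.29)(2s)^2
(2s)^2 = 4.1×10⁻¹² / (0.29) = 1.4×10⁻¹¹
s = 1.9×10⁻⁶ mol/L

1.9×10⁻⁶ M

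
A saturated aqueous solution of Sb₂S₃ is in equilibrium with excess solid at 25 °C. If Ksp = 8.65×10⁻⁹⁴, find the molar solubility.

9.57×10⁻²⁰ M

Sb₂S₃(s) ⇌ 2 Sb³⁺(aq) + 3 S²⁻(aq)
If s mol/L of Sb₂S₃ dissolves, [Sb³⁺] = 2s and [S²⁻] = 3s.
Ksp = [Sb³⁺]^2[S²⁻]^3 = (2s)^2 · (3s)^3 = 108s^5
108s^5 = 8.65×10⁻⁹⁴  ⇒  s^5 = 8.01×10⁻⁹⁶
s = (8.01×10⁻⁹⁶)^(1/5) = 9.57×10⁻²⁰ mol/L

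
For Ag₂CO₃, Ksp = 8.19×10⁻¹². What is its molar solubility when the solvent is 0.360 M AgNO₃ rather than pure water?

Ag₂CO₃(s) ⇌ 2 Ag⁺(aq) + CO₃²⁻(aq)
With Ag⁺ already at 0.360 M and s small, take [Ag⁺] ≈ 0.360 M and [CO₃²⁻] = s.
Ksp = [Ag⁺]^2[CO₃²⁻] = (0.360)^2s
s = 8.19×10⁻¹² / (0.360)^2 = 6.32×10⁻¹¹
s = 6.32×10⁻¹¹ M

6.32×10⁻¹¹ M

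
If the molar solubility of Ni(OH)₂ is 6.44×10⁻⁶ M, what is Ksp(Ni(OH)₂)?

Ni(OH)₂(s) ⇌ Ni²⁺(aq) + 2 OH⁻(aq)
Call the molar solubility s, so that [Ni²⁺] = s and [OH⁻] = 2s.
Ksp = [Ni²⁺][OH⁻]^2 = s · (2s)^2 = 4s^3
Ksp = 4 × (6.44×10⁻⁶)^3 = 1.07×10⁻¹⁵

Ksp = 1.07×10⁻¹⁵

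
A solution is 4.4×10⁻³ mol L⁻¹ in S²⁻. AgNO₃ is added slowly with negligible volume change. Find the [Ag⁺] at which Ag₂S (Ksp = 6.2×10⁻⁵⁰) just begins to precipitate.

3.8×10⁻²⁴ M

The threshold for precipitation is Q = Ksp.
Ag₂S(s) ⇌ 2 Ag⁺(aq) + S²⁻(aq)
Ksp = [Ag⁺]^2[S²⁻] = [Ag⁺]^2(4.4×10⁻³)
[Ag⁺]^2 = 6.2×10⁻⁵⁰ / (4.4×10⁻³) = 1.4×10⁻⁴⁷
[Ag⁺] = 3.8×10⁻²⁴ mol L⁻¹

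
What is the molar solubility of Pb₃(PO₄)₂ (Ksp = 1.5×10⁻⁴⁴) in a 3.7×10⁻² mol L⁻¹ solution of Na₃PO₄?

7.4×10⁻¹⁵ M

Pb₃(PO₄)₂(s) ⇌ 3 Pb²⁺(aq) + 2 PO₄³⁻(aq)
The solution already contains PO₄³⁻ at 3.7×10⁻² mol L⁻¹. Let s be the molar solubility of Pb₃(PO₄)₂.
[PO₄³⁻] ≈ 3.7×10⁻² mol L⁻¹ (common ion dominates); [Pb²⁺] = 3s.
Ksp = [Pb²⁺]^3[PO₄³⁻]^2 = (3s)^3(3.7×10⁻²)^2
(3s)^3 = 1.5×10⁻⁴⁴ / (3.7×10⁻²)^2 = 1.1×10⁻⁴¹
s = 7.4×10⁻¹⁵ mol L⁻¹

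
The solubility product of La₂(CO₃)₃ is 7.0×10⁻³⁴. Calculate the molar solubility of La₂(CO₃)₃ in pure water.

La₂(CO₃)₃(s) ⇌ 2 La³⁺(aq) + 3 CO₃²⁻(aq)
With molar solubility s: [La³⁺] = 2s, [CO₃²⁻] = 3s.
Ksp = [La³⁺]^2[CO₃²⁻]^3 = (2s)^2 · (3s)^3 = 108s^5
108s^5 = 7.0×10⁻³⁴  ⇒  s^5 = 6.5×10⁻³⁶
Taking the 5th root, s = 9.2×10⁻⁸ mol L⁻¹.

9.2×10⁻⁸ M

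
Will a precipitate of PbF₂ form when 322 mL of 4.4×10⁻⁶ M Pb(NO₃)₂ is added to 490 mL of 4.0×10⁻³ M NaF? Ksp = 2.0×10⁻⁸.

No

After mixing, V = 322 mL + 490 mL = 812 mL.
[Pb²⁺] = (4.4×10⁻⁶)(322)/812 = 1.7×10⁻⁶ M
[F⁻] = (4.0×10⁻³)(490)/812 = 2.4×10⁻³ M
Q = [Pb²⁺][F⁻]^2 = 1.0×10⁻¹¹
Q = 1.0×10⁻¹¹ < Ksp = 2.0×10⁻⁸, so the solution is unsaturated and no precipitate forms.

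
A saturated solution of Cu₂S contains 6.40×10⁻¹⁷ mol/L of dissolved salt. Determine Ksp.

Ksp = 1.05×10⁻⁴⁸

Cu₂S(s) ⇌ 2 Cu⁺(aq) + S²⁻(aq)
With molar solubility s: [Cu⁺] = 2s, [S²⁻] = s.
Ksp = [Cu⁺]^2[S²⁻] = (2s)^2 · s = 4s^3
Ksp = 4 × (6.40×10⁻¹⁷)^3 = 1.05×10⁻⁴⁸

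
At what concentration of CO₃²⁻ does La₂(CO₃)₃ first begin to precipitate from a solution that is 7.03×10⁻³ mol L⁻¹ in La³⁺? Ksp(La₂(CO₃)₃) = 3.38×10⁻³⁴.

Each salt precipitates once Q = Ksp for that salt.
La₂(CO₃)₃(s) ⇌ 2 La³⁺(aq) + 3 CO₃²⁻(aq)
Ksp = [La³⁺]^2[CO₃²⁻]^3 = [CO₃²⁻]^3(7.03×10⁻³)^2
[CO₃²⁻]^3 = 3.38×10⁻³⁴ / (7.03×10⁻³)^2 = 6.84×10⁻³⁰
[CO₃²⁻] = 1.90×10⁻¹⁰ mol L⁻¹

1.90×10⁻¹⁰ M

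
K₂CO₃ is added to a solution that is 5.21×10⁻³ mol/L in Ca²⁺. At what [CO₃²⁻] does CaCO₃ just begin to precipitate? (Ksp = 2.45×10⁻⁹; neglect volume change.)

4.70×10⁻⁷ M

Precipitation begins when Q = Ksp.
CaCO₃(s) ⇌ Ca²⁺(aq) + CO₃²⁻(aq)
Ksp = [Ca²⁺][CO₃²⁻] = [CO₃²⁻](5.21×10⁻³)
[CO₃²⁻] = 2.45×10⁻⁹ / (5.21×10⁻³) = 4.70×10⁻⁷
[CO₃²⁻] = 4.70×10⁻⁷ mol/L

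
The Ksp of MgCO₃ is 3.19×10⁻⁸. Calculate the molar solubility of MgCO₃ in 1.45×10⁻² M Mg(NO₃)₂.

2.20×10⁻⁶ M

MgCO₃(s) ⇌ Mg²⁺(aq) + CO₃²⁻(aq)
The solution already contains Mg²⁺ at 1.45×10⁻² M. Let s be the molar solubility of MgCO₃.
[Mg²⁺] ≈ 1.45×10⁻² M (common ion dominates); [CO₃²⁻] = s.
Ksp = [Mg²⁺][CO₃²⁻] = (1.45×10⁻²)s
s = 3.19×10⁻⁸ / (1.45×10⁻²) = 2.20×10⁻⁶
s = 2.20×10⁻⁶ M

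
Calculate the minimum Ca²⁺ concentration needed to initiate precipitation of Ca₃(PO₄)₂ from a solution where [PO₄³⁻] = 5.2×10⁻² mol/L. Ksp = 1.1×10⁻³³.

Precipitation begins when Q = Ksp.
Ca₃(PO₄)₂(s) ⇌ 3 Ca²⁺(aq) + 2 PO₄³⁻(aq)
Ksp = [Ca²⁺]^3[PO₄³⁻]^2 = [Ca²⁺]^3(5.2×10⁻²)^2
[Ca²⁺]^3 = 1.1×10⁻³³ / (5.2×10⁻²)^2 = 4.1×10⁻³¹
[Ca²⁺] = 7.4×10⁻¹¹ mol/L

7.4×10⁻¹¹ M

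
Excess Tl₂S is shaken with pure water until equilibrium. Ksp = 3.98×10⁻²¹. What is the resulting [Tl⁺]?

2.00×10⁻⁷ M

Tl₂S(s) ⇌ 2 Tl⁺(aq) + S²⁻(aq)
Let s be the molar solubility. Then [Tl⁺] = 2s and [S²⁻] = s.
Ksp = [Tl⁺]^2[S²⁻] = (2s)^2 · s = 4s^3 = 3.98×10⁻²¹
s = 9.98×10⁻⁸ mol L⁻¹
[Tl⁺] = 2s = 2.00×10⁻⁷ mol L⁻¹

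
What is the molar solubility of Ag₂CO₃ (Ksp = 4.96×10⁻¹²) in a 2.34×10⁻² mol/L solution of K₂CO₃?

7.28×10⁻⁶ M

Ag₂CO₃(s) ⇌ 2 Ag⁺(aq) + CO₃²⁻(aq)
CO₃²⁻ is already present at 2.34×10⁻² mol/L. If s mol/L of Ag₂CO₃ dissolves, [Ag⁺] = 2s while [CO₃²⁻] ≈ 2.34×10⁻² mol/L.
Ksp = [Ag⁺]^2[CO₃²⁻] = (2s)^2(2.34×10⁻²)
(2s)^2 = 4.96×10⁻¹² / (2.34×10⁻²) = 2.12×10⁻¹⁰
s = 7.28×10⁻⁶ mol/L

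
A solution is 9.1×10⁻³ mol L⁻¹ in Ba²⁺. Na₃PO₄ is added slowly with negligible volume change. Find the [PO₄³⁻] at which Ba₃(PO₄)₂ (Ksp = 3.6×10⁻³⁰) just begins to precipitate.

Precipitation begins when Q = Ksp.
Ba₃(PO₄)₂(s) ⇌ 3 Ba²⁺(aq) + 2 PO₄³⁻(aq)
Ksp = [Ba²⁺]^3[PO₄³⁻]^2 = [PO₄³⁻]^2(9.1×10⁻³)^3
[PO₄³⁻]^2 = 3.6×10⁻³⁰ / (9.1×10⁻³)^3 = 4.8×10⁻²⁴
[PO₄³⁻] = 2.2×10⁻¹² mol L⁻¹

2.2×10⁻¹² M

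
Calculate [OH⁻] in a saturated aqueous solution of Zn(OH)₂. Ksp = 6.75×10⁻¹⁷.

Zn(OH)₂(s) ⇌ Zn²⁺(aq) + 2 OH⁻(aq)
With molar solubility s: [Zn²⁺] = s, [OH⁻] = 2s.
Ksp = [Zn²⁺][OH⁻]^2 = s · (2s)^2 = 4s^3 = 6.75×10⁻¹⁷
s = 2.56×10⁻⁶ M
[OH⁻] = 2s = 5.13×10⁻⁶ M

5.13×10⁻⁶ M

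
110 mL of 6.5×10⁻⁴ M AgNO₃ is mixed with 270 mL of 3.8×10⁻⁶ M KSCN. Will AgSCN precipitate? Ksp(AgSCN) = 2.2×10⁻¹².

Yes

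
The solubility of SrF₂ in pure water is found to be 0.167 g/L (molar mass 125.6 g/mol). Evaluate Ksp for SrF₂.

Ksp = 9.40×10⁻⁹

s = (0.167 g L⁻¹)/(125.6 g mol⁻¹) = 1.3296×10⁻³ M
SrF₂(s) ⇌ Sr²⁺(aq) + 2 F⁻(aq)
Call the molar solubility s, so that [Sr²⁺] = s and [F⁻] = 2s.
Ksp = [Sr²⁺][F⁻]^2 = s · (2s)^2 = 4s^3
Ksp = 4 × (1.3296×10⁻³)^3 = 9.40×10⁻⁹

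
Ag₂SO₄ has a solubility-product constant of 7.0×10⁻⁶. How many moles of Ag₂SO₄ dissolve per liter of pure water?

1.2×10⁻² M

Ag₂SO₄(s) ⇌ 2 Ag⁺(aq) + SO₄²⁻(aq)
For each mole of Ag₂SO₄ that dissolves per liter, [Ag⁺] = 2s and [SO₄²⁻] = s; let s denote this solubility.
Ksp = [Ag⁺]^2[SO₄²⁻] = (2s)^2 · s = 4s^3
4s^3 = 7.0×10⁻⁶  ⇒  s^3 = 1.8×10⁻⁶
s = (1.8×10⁻⁶)^(1/3) = 1.2×10⁻² mol L⁻¹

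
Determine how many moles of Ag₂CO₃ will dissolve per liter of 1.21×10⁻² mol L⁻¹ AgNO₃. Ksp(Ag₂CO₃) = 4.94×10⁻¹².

3.37×10⁻⁸ M

Ag₂CO₃(s) ⇌ 2 Ag⁺(aq) + CO₃²⁻(aq)
With Ag⁺ already at 1.21×10⁻² mol L⁻¹ and s small, take [Ag⁺] ≈ 1.21×10⁻² mol L⁻¹ and [CO₃²⁻] = s.
Ksp = [Ag⁺]^2[CO₃²⁻] = (1.21×10⁻²)^2s
s = 4.94×10⁻¹² / (1.21×10⁻²)^2 = 3.37×10⁻⁸
s = 3.37×10⁻⁸ mol L⁻¹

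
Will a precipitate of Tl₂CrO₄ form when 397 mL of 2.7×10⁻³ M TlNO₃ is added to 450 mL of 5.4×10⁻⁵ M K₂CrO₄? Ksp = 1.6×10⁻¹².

After mixing, V = 397 mL + 450 mL = 847 mL.
[Tl⁺] = (2.7×10⁻³)(397)/847 = 1.3×10⁻³ M
[CrO₄²⁻] = (5.4×10⁻⁵)(450)/847 = 2.9×10⁻⁵ M
Q = [Tl⁺]^2[CrO₄²⁻] = 4.6×10⁻¹¹
Q = 4.6×10⁻¹¹ > Ksp = 1.6×10⁻¹², so the solution is supersaturated and Tl₂CrO₄ precipitates.

Yes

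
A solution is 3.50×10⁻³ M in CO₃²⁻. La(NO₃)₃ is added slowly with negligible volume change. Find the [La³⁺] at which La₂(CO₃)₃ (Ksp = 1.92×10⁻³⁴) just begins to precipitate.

6.69×10⁻¹⁴ M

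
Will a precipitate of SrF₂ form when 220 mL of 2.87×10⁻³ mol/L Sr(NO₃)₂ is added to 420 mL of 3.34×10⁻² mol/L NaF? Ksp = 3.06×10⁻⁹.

The combined volume is 640 mL.
[Sr²⁺] = (2.87×10⁻³)(220)/640 = 9.87×10⁻⁴ mol/L
[F⁻] = (3.34×10⁻²)(420)/640 = 2.19×10⁻² mol/L
Q = [Sr²⁺][F⁻]^2 = 4.74×10⁻⁷
Because Q > Ksp (4.74×10⁻⁷ vs 3.06×10⁻⁹), a precipitate of SrF₂ forms.

Yes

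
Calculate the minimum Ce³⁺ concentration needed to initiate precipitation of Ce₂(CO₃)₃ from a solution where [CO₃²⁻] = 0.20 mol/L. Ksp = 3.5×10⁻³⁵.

6.6×10⁻¹⁷ M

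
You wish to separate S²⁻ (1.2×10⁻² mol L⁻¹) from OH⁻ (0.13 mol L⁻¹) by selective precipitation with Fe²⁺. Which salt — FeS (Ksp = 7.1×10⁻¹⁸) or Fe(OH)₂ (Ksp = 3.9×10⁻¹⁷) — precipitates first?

FeS

Precipitation of each salt begins when its ion product equals Ksp.
For FeS: [Fe²⁺] = (Ksp/[S²⁻]) = 5.9×10⁻¹⁶ mol L⁻¹
For Fe(OH)₂: [Fe²⁺] = (Ksp/[OH⁻]^2) = 2.3×10⁻¹⁵ mol L⁻¹
The smaller threshold [Fe²⁺] is reached first, so FeS precipitates first.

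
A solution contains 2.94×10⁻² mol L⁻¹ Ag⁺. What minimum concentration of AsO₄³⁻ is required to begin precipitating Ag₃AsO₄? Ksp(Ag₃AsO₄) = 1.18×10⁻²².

A salt starts to precipitate once the ion product Q reaches its Ksp.
Ag₃AsO₄(s) ⇌ 3 Ag⁺(aq) + AsO₄³⁻(aq)
Ksp = [Ag⁺]^3[AsO₄³⁻] = [AsO₄³⁻](2.94×10⁻²)^3
[AsO₄³⁻] = 1.18×10⁻²² / (2.94×10⁻²)^3 = 4.64×10⁻¹⁸
[AsO₄³⁻] = 4.64×10⁻¹⁸ mol L⁻¹

4.64×10⁻¹⁸ M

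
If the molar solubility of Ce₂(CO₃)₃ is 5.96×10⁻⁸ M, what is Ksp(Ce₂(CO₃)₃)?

Ce₂(CO₃)₃(s) ⇌ 2 Ce³⁺(aq) + 3 CO₃²⁻(aq)
Let s be the molar solubility. Then [Ce³⁺] = 2s and [CO₃²⁻] = 3s.
Ksp = [Ce³⁺]^2[CO₃²⁻]^3 = (2s)^2 · (3s)^3 = 108s^5
Ksp = 108 × (5.96×10⁻⁸)^5 = 8.12×10⁻³⁵

Ksp = 8.12×10⁻³⁵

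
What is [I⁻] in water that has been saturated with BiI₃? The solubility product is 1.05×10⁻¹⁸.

4.21×10⁻⁵ M

BiI₃(s) ⇌ Bi³⁺(aq) + 3 I⁻(aq)
For each mole of BiI₃ that dissolves per liter, [Bi³⁺] = s and [I⁻] = 3s; let s denote this solubility.
Ksp = [Bi³⁺][I⁻]^3 = s · (3s)^3 = 27s^4 = 1.05×10⁻¹⁸
s = 1.40×10⁻⁵ M
[I⁻] = 3s = 4.21×10⁻⁵ M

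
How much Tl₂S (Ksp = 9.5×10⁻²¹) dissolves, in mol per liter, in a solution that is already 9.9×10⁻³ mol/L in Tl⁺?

Tl₂S(s) ⇌ 2 Tl⁺(aq) + S²⁻(aq)
The solution already contains Tl⁺ at 9.9×10⁻³ mol/L. Let s be the molar solubility of Tl₂S.
[Tl⁺] ≈ 9.9×10⁻³ mol/L (common ion dominates); [S²⁻] = s.
Ksp = [Tl⁺]^2[S²⁻] = (9.9×10⁻³)^2s
s = 9.5×10⁻²¹ / (9.9×10⁻³)^2 = 9.7×10⁻¹⁷
s = 9.7×10⁻¹⁷ mol/L

9.7×10⁻¹⁷ M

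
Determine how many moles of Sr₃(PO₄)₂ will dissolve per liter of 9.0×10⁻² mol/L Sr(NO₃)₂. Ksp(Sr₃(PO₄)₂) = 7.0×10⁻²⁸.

Sr₃(PO₄)₂(s) ⇌ 3 Sr²⁺(aq) + 2 PO₄³⁻(aq)
Let s be the solubility of Sr₃(PO₄)₂ here. The common ion gives [Sr²⁺] ≈ 9.0×10⁻² mol/L, and [PO₄³⁻] = 2s.
Ksp = [Sr²⁺]^3[PO₄³⁻]^2 = (9.0×10⁻²)^3(2s)^2
(2s)^2 = 7.0×10⁻²⁸ / (9.0×10⁻²)^3 = 9.6×10⁻²⁵
s = 4.9×10⁻¹³ mol/L

4.9×10⁻¹³ M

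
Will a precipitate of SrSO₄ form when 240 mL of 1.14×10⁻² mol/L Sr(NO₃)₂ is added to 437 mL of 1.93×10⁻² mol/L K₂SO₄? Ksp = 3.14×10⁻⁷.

Yes

After mixing, V = 240 mL + 437 mL = 677 mL.
[Sr²⁺] = (1.14×10⁻²)(240)/677 = 4.04×10⁻³ mol/L
[SO₄²⁻] = (1.93×10⁻²)(437)/677 = 1.25×10⁻² mol/L
Q = [Sr²⁺][SO₄²⁻] = 5.03×10⁻⁵
Q = 5.03×10⁻⁵ > Ksp = 3.14×10⁻⁷, so the solution is supersaturated and SrSO₄ precipitates.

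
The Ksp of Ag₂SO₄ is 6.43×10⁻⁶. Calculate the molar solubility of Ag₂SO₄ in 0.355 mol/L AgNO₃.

5.10×10⁻⁵ M

Ag₂SO₄(s) ⇌ 2 Ag⁺(aq) + SO₄²⁻(aq)
The solution already contains Ag⁺ at 0.355 mol/L. Let s be the molar solubility of Ag₂SO₄.
[Ag⁺] ≈ 0.355 mol/L (common ion dominates); [SO₄²⁻] = s.
Ksp = [Ag⁺]^2[SO₄²⁻] = (0.355)^2s
s = 6.43×10⁻⁶ / (0.355)^2 = 5.10×10⁻⁵
s = 5.10×10⁻⁵ mol/L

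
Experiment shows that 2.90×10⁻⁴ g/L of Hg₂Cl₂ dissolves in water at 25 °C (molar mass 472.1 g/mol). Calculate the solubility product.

s = (2.90×10⁻⁴ g L⁻¹)/(472.1 g mol⁻¹) = 6.1428×10⁻⁷ M
Hg₂Cl₂(s) ⇌ Hg₂²⁺(aq) + 2 Cl⁻(aq)
Let s be the molar solubility. Then [Hg₂²⁺] = s and [Cl⁻] = 2s.
Ksp = [Hg₂²⁺][Cl⁻]^2 = s · (2s)^2 = 4s^3
Ksp = 4 × (6.1428×10⁻⁷)^3 = 9.27×10⁻¹⁹

Ksp = 9.27×10⁻¹⁹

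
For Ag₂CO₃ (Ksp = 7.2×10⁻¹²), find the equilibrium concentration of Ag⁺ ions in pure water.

2.4×10⁻⁴ M

Ag₂CO₃(s) ⇌ 2 Ag⁺(aq) + CO₃²⁻(aq)
If s mol/L of Ag₂CO₃ dissolves, [Ag⁺] = 2s and [CO₃²⁻] = s.
Ksp = [Ag⁺]^2[CO₃²⁻] = (2s)^2 · s = 4s^3 = 7.2×10⁻¹²
s = 1.2×10⁻⁴ mol L⁻¹
[Ag⁺] = 2s = 2.4×10⁻⁴ mol L⁻¹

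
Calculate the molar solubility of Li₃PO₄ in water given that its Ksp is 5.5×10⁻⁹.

3.8×10⁻³ M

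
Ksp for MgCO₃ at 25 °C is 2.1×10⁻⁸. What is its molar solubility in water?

MgCO₃(s) ⇌ Mg²⁺(aq) + CO₃²⁻(aq)
Call the molar solubility s, so that [Mg²⁺] = s and [CO₃²⁻] = s.
Ksp = [Mg²⁺][CO₃²⁻] = s · s = s^2
s^2 = 2.1×10⁻⁸
s = 1.4×10⁻⁴ mol L⁻¹

1.4×10⁻⁴ M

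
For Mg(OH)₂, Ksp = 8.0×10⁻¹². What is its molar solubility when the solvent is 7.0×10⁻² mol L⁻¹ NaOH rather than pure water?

Mg(OH)₂(s) ⇌ Mg²⁺(aq) + 2 OH⁻(aq)
The solution already contains OH⁻ at 7.0×10⁻² mol L⁻¹. Let s be the molar solubility of Mg(OH)₂.
[OH⁻] ≈ 7.0×10⁻² mol L⁻¹ (common ion dominates); [Mg²⁺] = s.
Ksp = [Mg²⁺][OH⁻]^2 = s(7.0×10⁻²)^2
s = 8.0×10⁻¹² / (7.0×10⁻²)^2 = 1.6×10⁻⁹
s = 1.6×10⁻⁹ mol L⁻¹

1.6×10⁻⁹ M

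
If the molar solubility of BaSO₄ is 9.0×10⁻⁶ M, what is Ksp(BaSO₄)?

Ksp = 8.1×10⁻¹¹

BaSO₄(s) ⇌ Ba²⁺(aq) + SO₄²⁻(aq)
Let s be the molar solubility. Then [Ba²⁺] = s and [SO₄²⁻] = s.
Ksp = [Ba²⁺][SO₄²⁻] = s · s = s^2
Ksp = (9.0×10⁻⁶)^2 = 8.1×10⁻¹¹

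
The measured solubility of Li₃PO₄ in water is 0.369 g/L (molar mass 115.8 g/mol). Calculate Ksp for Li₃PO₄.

Ksp = 2.78×10⁻⁹

Molar solubility s = (0.369 g/L) / (115.8 g/mol) = 3.1865×10⁻³ mol/L
Li₃PO₄(s) ⇌ 3 Li⁺(aq) + PO₄³⁻(aq)
Let s be the molar solubility. Then [Li⁺] = 3s and [PO₄³⁻] = s.
Ksp = [Li⁺]^3[PO₄³⁻] = (3s)^3 · s = 27s^4
Ksp = 27 × (3.1865×10⁻³)^4 = 2.78×10⁻⁹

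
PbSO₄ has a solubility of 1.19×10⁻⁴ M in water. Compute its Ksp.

PbSO₄(s) ⇌ Pb²⁺(aq) + SO₄²⁻(aq)
Let s be the molar solubility. Then [Pb²⁺] = s and [SO₄²⁻] = s.
Ksp = [Pb²⁺][SO₄²⁻] = s · s = s^2
Ksp = (1.19×10⁻⁴)^2 = 1.42×10⁻⁸

Ksp = 1.42×10⁻⁸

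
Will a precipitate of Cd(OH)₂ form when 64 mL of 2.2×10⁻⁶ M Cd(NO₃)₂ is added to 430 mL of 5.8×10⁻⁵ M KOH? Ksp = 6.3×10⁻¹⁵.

The combined volume is 494 mL.
[Cd²⁺] = (2.2×10⁻⁶)(64)/494 = 2.9×10⁻⁷ M
[OH⁻] = (5.8×10⁻⁵)(430)/494 = 5.0×10⁻⁵ M
Q = [Cd²⁺][OH⁻]^2 = 7.3×10⁻¹⁶
Q < Ksp (7.3×10⁻¹⁶ vs 6.3×10⁻¹⁵); the solution remains unsaturated and no precipitate forms.

No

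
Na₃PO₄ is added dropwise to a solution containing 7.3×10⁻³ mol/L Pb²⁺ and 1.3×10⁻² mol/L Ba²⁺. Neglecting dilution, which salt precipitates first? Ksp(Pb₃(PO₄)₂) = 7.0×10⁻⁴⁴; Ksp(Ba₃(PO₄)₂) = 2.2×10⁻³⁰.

Pb₃(PO₄)₂

A salt starts to precipitate once the ion product Q reaches its Ksp.
For Pb₃(PO₄)₂: [PO₄³⁻] = (Ksp/[Pb²⁺]^3)^(1/2) = 4.2×10⁻¹⁹ mol/L
For Ba₃(PO₄)₂: [PO₄³⁻] = (Ksp/[Ba²⁺]^3)^(1/2) = 1.0×10⁻¹² mol/L
Since Pb₃(PO₄)₂ needs less PO₄³⁻ to reach saturation, it precipitates first.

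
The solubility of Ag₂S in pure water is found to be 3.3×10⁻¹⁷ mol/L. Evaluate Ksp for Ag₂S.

Ag₂S(s) ⇌ 2 Ag⁺(aq) + S²⁻(aq)
For each mole of Ag₂S that dissolves per liter, [Ag⁺] = 2s and [S²⁻] = s; let s denote this solubility.
Ksp = [Ag⁺]^2[S²⁻] = (2s)^2 · s = 4s^3
Ksp = 4 × (3.3×10⁻¹⁷)^3 = 1.4×10⁻⁴⁹

Ksp = 1.4×10⁻⁴⁹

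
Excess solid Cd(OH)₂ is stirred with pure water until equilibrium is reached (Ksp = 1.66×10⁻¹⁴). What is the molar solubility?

1.61×10⁻⁵ M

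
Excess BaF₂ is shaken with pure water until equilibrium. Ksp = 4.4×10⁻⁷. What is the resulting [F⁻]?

BaF₂(s) ⇌ Ba²⁺(aq) + 2 F⁻(aq)
With molar solubility s: [Ba²⁺] = s, [F⁻] = 2s.
Ksp = [Ba²⁺][F⁻]^2 = s · (2s)^2 = 4s^3 = 4.4×10⁻⁷
s = 4.8×10⁻³ mol L⁻¹
[F⁻] = 2s = 9.6×10⁻³ mol L⁻¹

9.6×10⁻³ M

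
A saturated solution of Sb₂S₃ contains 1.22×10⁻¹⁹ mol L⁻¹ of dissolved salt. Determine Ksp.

Sb₂S₃(s) ⇌ 2 Sb³⁺(aq) + 3 S²⁻(aq)
Let s be the molar solubility. Then [Sb³⁺] = 2s and [S²⁻] = 3s.
Ksp = [Sb³⁺]^2[S²⁻]^3 = (2s)^2 · (3s)^3 = 108s^5
Ksp = 108 × (1.22×10⁻¹⁹)^5 = 2.92×10⁻⁹³

Ksp = 2.92×10⁻⁹³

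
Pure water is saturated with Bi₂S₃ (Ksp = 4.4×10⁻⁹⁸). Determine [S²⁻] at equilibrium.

4.0×10⁻²⁰ M

Bi₂S₃(s) ⇌ 2 Bi³⁺(aq) + 3 S²⁻(aq)
Let s be the molar solubility. Then [Bi³⁺] = 2s and [S²⁻] = 3s.
Ksp = [Bi³⁺]^2[S²⁻]^3 = (2s)^2 · (3s)^3 = 108s^5 = 4.4×10⁻⁹⁸
s = 1.3×10⁻²⁰ mol L⁻¹
[S²⁻] = 3s = 4.0×10⁻²⁰ mol L⁻¹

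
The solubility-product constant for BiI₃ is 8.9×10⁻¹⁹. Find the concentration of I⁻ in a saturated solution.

4.0×10⁻⁵ M

BiI₃(s) ⇌ Bi³⁺(aq) + 3 I⁻(aq)
Let s be the molar solubility. Then [Bi³⁺] = s and [I⁻] = 3s.
Ksp = [Bi³⁺][I⁻]^3 = s · (3s)^3 = 27s^4 = 8.9×10⁻¹⁹
s = 1.3×10⁻⁵ mol L⁻¹
[I⁻] = 3s = 4.0×10⁻⁵ mol L⁻¹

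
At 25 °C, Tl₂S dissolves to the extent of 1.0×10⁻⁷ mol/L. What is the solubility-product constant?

Ksp = 4.0×10⁻²¹

Tl₂S(s) ⇌ 2 Tl⁺(aq) + S²⁻(aq)
Let s be the molar solubility. Then [Tl⁺] = 2s and [S²⁻] = s.
Ksp = [Tl⁺]^2[S²⁻] = (2s)^2 · s = 4s^3
Ksp = 4 × (1.0×10⁻⁷)^3 = 4.0×10⁻²¹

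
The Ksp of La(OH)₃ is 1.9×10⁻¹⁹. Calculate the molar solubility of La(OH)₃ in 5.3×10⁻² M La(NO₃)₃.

La(OH)₃(s) ⇌ La³⁺(aq) + 3 OH⁻(aq)
The solution already contains La³⁺ at 5.3×10⁻² M. Let s be the molar solubility of La(OH)₃.
[La³⁺] ≈ 5.3×10⁻² M (common ion dominates); [OH⁻] = 3s.
Ksp = [La³⁺][OH⁻]^3 = (5.3×10⁻²)(3s)^3
(3s)^3 = 1.9×10⁻¹⁹ / (5.3×10⁻²) = 3.6×10⁻¹⁸
s = 5.1×10⁻⁷ M

5.1×10⁻⁷ M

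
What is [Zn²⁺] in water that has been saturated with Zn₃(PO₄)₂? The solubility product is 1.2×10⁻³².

Zn₃(PO₄)₂(s) ⇌ 3 Zn²⁺(aq) + 2 PO₄³⁻(aq)
With molar solubility s: [Zn²⁺] = 3s, [PO₄³⁻] = 2s.
Ksp = [Zn²⁺]^3[PO₄³⁻]^2 = (3s)^3 · (2s)^2 = 108s^5 = 1.2×10⁻³²
s = 1.6×10⁻⁷ M
[Zn²⁺] = 3s = 4.9×10⁻⁷ M

4.9×10⁻⁷ M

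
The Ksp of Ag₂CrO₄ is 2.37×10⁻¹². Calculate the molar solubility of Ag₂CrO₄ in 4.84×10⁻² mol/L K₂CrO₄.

3.50×10⁻⁶ M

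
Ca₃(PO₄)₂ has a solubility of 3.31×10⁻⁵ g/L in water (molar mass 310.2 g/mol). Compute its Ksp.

Ksp = 1.49×10⁻³³

s = (3.31×10⁻⁵ g L⁻¹)/(310.2 g mol⁻¹) = 1.0671×10⁻⁷ M
Ca₃(PO₄)₂(s) ⇌ 3 Ca²⁺(aq) + 2 PO₄³⁻(aq)
For each mole of Ca₃(PO₄)₂ that dissolves per liter, [Ca²⁺] = 3s and [PO₄³⁻] = 2s; let s denote this solubility.
Ksp = [Ca²⁺]^3[PO₄³⁻]^2 = (3s)^3 · (2s)^2 = 108s^5
Ksp = 108 × (1.0671×10⁻⁷)^5 = 1.49×10⁻³³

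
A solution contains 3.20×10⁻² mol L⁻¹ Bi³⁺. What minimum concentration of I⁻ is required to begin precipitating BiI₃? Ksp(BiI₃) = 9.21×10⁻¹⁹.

Precipitation of each salt begins when its ion product equals Ksp.
BiI₃(s) ⇌ Bi³⁺(aq) + 3 I⁻(aq)
Ksp = [Bi³⁺][I⁻]^3 = [I⁻]^3(3.20×10⁻²)
[I⁻]^3 = 9.21×10⁻¹⁹ / (3.20×10⁻²) = 2.88×10⁻¹⁷
[I⁻] = 3.06×10⁻⁶ mol L⁻¹

3.06×10⁻⁶ M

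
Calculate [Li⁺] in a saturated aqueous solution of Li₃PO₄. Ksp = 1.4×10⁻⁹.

8.1×10⁻³ M

Li₃PO₄(s) ⇌ 3 Li⁺(aq) + PO₄³⁻(aq)
Call the molar solubility s, so that [Li⁺] = 3s and [PO₄³⁻] = s.
Ksp = [Li⁺]^3[PO₄³⁻] = (3s)^3 · s = 27s^4 = 1.4×10⁻⁹
s = 2.7×10⁻³ mol L⁻¹
[Li⁺] = 3s = 8.1×10⁻³ mol L⁻¹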